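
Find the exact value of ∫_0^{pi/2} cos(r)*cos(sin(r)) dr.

sin(1)

Let u = sin(r), so du = cos(r) dr. When r = 0, u = 0; when r = pi/2, u = 1.
The integral becomes ∫ cos(u) du from 0 to 1, with antiderivative sin(u).
Back in r: F(r) = sin(sin(r)).
Then F(pi/2) - F(0) = (sin(1)) - (0) = sin(1).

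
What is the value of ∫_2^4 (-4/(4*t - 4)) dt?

-log(3)

An antiderivative is F(t) = -log(4*t - 4).
Then F(4) - F(2) = (-log(12)) - (-log(4)) = -log(3).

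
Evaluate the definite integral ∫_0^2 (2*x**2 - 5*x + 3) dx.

4/3

By the power rule, an antiderivative is F(x) = 2*x**3/3 - 5*x**2/2 + 3*x.
Then F(2) - F(0) = (4/3) - (0) = 4/3.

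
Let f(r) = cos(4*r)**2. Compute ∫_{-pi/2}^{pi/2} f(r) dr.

Use the identity cos^2(4*r) = (1 + cos(8*r))/2.
An antiderivative is F(r) = r/2 + sin(8*r)/16.
Then F(pi/2) - F(-pi/2) = (pi/4) - (-pi/4) = pi/2.

pi/2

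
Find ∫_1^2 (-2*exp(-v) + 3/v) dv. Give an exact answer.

An antiderivative is F(v) = 3*log(v) + 2*exp(-v).
Then F(2) - F(1) = (2*exp(-2) + 3*log(2)) - (2*exp(-1)) = -2*exp(-1) + 2*exp(-2) + 3*log(2).

-2*exp(-1) + 2*exp(-2) + 3*log(2)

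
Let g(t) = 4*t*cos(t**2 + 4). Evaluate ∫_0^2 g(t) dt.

-2*sin(4) + 2*sin(8)

Let u = t**2 + 4, so du = 2*t dt. When t = 0, u = 4; when t = 2, u = 8.
The integral becomes 2·∫ cos(u) du from 4 to 8, with antiderivative 2*sin(u).
Back in t: F(t) = 2*sin(t**2 + 4).
Then F(2) - F(0) = (2*sin(8)) - (2*sin(4)) = -2*sin(4) + 2*sin(8).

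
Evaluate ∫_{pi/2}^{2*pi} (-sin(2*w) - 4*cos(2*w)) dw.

An antiderivative is F(w) = -2*sin(2*w) + cos(2*w)/2.
Then F(2*pi) - F(pi/2) = (1/2) - (-1/2) = 1.

1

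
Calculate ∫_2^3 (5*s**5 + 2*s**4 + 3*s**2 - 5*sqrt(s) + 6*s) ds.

By the power rule, an antiderivative is F(s) = 5*s**6/6 + 2*s**5/5 - 10*s**(3/2)/3 + s**3 + 3*s**2.
Then F(3) - F(2) = (7587/10 - 10*sqrt(3)) - (1292/15 - 20*sqrt(2)/3) = -10*sqrt(3) + 20*sqrt(2)/3 + 20177/30.

-10*sqrt(3) + 20*sqrt(2)/3 + 20177/30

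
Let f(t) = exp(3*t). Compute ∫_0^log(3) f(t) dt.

26/3

Let u = exp(t), so du = exp(t) dt. When t = 0, u = 1; when t = log(3), u = 3.
The integral becomes ∫ u**2 du from 1 to 3, with antiderivative u**3/3.
Back in t: F(t) = exp(3*t)/3.
Then F(log(3)) - F(0) = (9) - (1/3) = 26/3.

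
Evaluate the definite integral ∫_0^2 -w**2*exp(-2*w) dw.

(13 - exp(4))*exp(-4)/4

Integrate by parts twice (u = w^2, dv = -exp(-2*w) dw).
An antiderivative is F(w) = (2*w**2 + 2*w + 1)*exp(-2*w)/4.
Then F(2) - F(0) = (13*exp(-4)/4) - (1/4) = (13 - exp(4))*exp(-4)/4.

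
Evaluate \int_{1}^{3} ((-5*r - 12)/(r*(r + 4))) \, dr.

Factor the denominator: r**2 + 4*r = (r + 4)r.
Partial fractions: (-5*r - 12)/(r*(r + 4)) = -2/(r + 4) - 3/r.
An antiderivative is F(r) = -3*log(r) - 2*log(r + 4).
Then F(3) - F(1) = (-2*log(7) - 3*log(3)) - (-log(25)) = -2*log(7) - 3*log(3) + 2*log(5).

-2*log(7) - 3*log(3) + 2*log(5)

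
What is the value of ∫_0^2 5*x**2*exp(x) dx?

Integrate by parts twice (u = x^2, dv = 5*exp(x) dx).
An antiderivative is F(x) = (5*x**2 - 10*x + 10)*exp(x).
Then F(2) - F(0) = (10*exp(2)) - (10) = -10 + 10*exp(2).

-10 + 10*exp(2)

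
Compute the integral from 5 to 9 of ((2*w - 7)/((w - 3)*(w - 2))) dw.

Factor the denominator: w**2 - 5*w + 6 = (w - 2)(w - 3).
Partial fractions: (2*w - 7)/((w - 3)*(w - 2)) = 3/(w - 2) - 1/(w - 3).
An antiderivative is F(w) = -log(w - 3) + 3*log(w - 2).
Then F(9) - F(5) = (-log(3) - log(2) + 3*log(7)) - (log(27/2)) = -4*log(3) + 3*log(7).

-4*log(3) + 3*log(7)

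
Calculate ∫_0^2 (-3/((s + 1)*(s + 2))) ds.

log(8/27)

Factor the denominator: s**2 + 3*s + 2 = (s + 2)(s + 1).
Partial fractions: -3/((s + 1)*(s + 2)) = 3/(s + 2) - 3/(s + 1).
An antiderivative is F(s) = -3*log(s + 1) + 3*log(s + 2).
Then F(2) - F(0) = (log(64/27)) - (log(8)) = log(8/27).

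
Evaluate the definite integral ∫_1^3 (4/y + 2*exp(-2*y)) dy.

An antiderivative is F(y) = 4*log(y) - exp(-2*y).
Then F(3) - F(1) = (-exp(-6) + 4*log(3)) - (-exp(-2)) = -exp(-6) + exp(-2) + 4*log(3).

-exp(-6) + exp(-2) + 4*log(3)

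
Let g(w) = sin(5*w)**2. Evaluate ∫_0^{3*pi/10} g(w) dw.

3*pi/20

Use the identity sin^2(5*w) = (1 - cos(10*w))/2.
An antiderivative is F(w) = w/2 - sin(10*w)/20.
Then F(3*pi/10) - F(0) = (3*pi/20) - (0) = 3*pi/20.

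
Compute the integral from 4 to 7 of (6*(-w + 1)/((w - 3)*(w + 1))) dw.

-15*log(2) + 3*log(5)

Factor the denominator: w**2 - 2*w - 3 = (w + 1)(w - 3).
Partial fractions: 6*(-w + 1)/((w - 3)*(w + 1)) = -3/(w + 1) - 3/(w - 3).
An antiderivative is F(w) = -3*log(w - 3) - 3*log(w + 1).
Then F(7) - F(4) = (-15*log(2)) - (-3*log(5)) = -15*log(2) + 3*log(5).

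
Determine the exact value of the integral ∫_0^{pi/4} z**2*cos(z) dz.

Integrate by parts twice (u = z^2, dv = cos(z) dz).
An antiderivative is F(z) = z**2*sin(z) + 2*z*cos(z) - 2*sin(z).
Then F(pi/4) - F(0) = (sqrt(2)*(-32 + pi**2 + 8*pi)/32) - (0) = sqrt(2)*(-32 + pi**2 + 8*pi)/32.

sqrt(2)*(-32 + pi**2 + 8*pi)/32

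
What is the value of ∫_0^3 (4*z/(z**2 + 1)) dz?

Let u = z**2 + 1, so du = 2*z dz. When z = 0, u = 1; when z = 3, u = 10.
The integral becomes 2·∫ 1/u du from 1 to 10, with antiderivative 2*log(u).
Back in z: F(z) = 2*log(z**2 + 1).
Then F(3) - F(0) = (log(100)) - (0) = log(100).

log(100)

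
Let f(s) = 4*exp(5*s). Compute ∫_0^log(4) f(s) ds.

Let u = exp(s), so du = exp(s) ds. When s = 0, u = 1; when s = log(4), u = 4.
The integral becomes 4·∫ u**4 du from 1 to 4, with antiderivative 4*u**5/5.
Back in s: F(s) = 4*exp(5*s)/5.
Then F(log(4)) - F(0) = (4096/5) - (4/5) = 4092/5.

4092/5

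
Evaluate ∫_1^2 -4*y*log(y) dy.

Integrate by parts once (u = ln y, dv = -4*y dy).
An antiderivative is F(y) = -y**2*(2*log(y) - 1).
Then F(2) - F(1) = (4 - 8*log(2)) - (1) = 3 - 8*log(2).

3 - 8*log(2)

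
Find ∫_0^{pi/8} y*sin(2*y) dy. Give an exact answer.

sqrt(2)*(4 - pi)/32

Integrate by parts once (u = y, dv = sin(2*y) dy).
An antiderivative is F(y) = -y*cos(2*y)/2 + sin(2*y)/4.
Then F(pi/8) - F(0) = (sqrt(2)*(4 - pi)/32) - (0) = sqrt(2)*(4 - pi)/32.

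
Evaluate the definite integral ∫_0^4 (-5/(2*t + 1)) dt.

-5*log(3)

An antiderivative is F(t) = -5*log(2*t + 1)/2.
Then F(4) - F(0) = (-5*log(3)) - (0) = -5*log(3).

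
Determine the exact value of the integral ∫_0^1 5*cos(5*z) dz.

Let u = 5*z, so du = 5 dz. When z = 0, u = 0; when z = 1, u = 5.
The integral becomes ∫ cos(u) du from 0 to 5, with antiderivative sin(u).
Back in z: F(z) = sin(5*z).
Then F(1) - F(0) = (sin(5)) - (0) = sin(5).

sin(5)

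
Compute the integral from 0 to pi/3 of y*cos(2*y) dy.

Integrate by parts once (u = y, dv = cos(2*y) dy).
An antiderivative is F(y) = y*sin(2*y)/2 + cos(2*y)/4.
Then F(pi/3) - F(0) = (-1/8 + sqrt(3)*pi/12) - (1/4) = -3/8 + sqrt(3)*pi/12.

-3/8 + sqrt(3)*pi/12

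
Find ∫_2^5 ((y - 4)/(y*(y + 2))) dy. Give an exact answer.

-2*log(5) - 4*log(2) + 3*log(7)

Factor the denominator: y**2 + 2*y = (y + 2)y.
Partial fractions: (y - 4)/(y*(y + 2)) = 3/(y + 2) - 2/y.
An antiderivative is F(y) = -2*log(y) + 3*log(y + 2).
Then F(5) - F(2) = (-2*log(5) + 3*log(7)) - (log(16)) = -2*log(5) - 4*log(2) + 3*log(7).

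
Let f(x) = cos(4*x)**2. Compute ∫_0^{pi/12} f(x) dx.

sqrt(3)/32 + pi/24

Use the identity cos^2(4*x) = (1 + cos(8*x))/2.
An antiderivative is F(x) = x/2 + sin(8*x)/16.
Then F(pi/12) - F(0) = (sqrt(3)/32 + pi/24) - (0) = sqrt(3)/32 + pi/24.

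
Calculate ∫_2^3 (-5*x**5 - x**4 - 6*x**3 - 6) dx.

By the power rule, an antiderivative is F(x) = -5*x**6/6 - x**5/5 - 3*x**4/2 - 6*x.
Then F(3) - F(2) = (-3978/5) - (-1436/15) = -10498/15.

-10498/15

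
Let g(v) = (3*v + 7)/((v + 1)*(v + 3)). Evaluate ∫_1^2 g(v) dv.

Factor the denominator: v**2 + 4*v + 3 = (v + 3)(v + 1).
Partial fractions: (3*v + 7)/((v + 1)*(v + 3)) = 1/(v + 3) + 2/(v + 1).
An antiderivative is F(v) = 2*log(v + 1) + log(v + 3).
Then F(2) - F(1) = (log(45)) - (log(16)) = log(45/16).

log(45/16)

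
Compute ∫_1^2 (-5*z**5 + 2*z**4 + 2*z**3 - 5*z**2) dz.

-664/15

By the power rule, an antiderivative is F(z) = -5*z**6/6 + 2*z**5/5 + z**4/2 - 5*z**3/3.
Then F(2) - F(1) = (-688/15) - (-8/5) = -664/15.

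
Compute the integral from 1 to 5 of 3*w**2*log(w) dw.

Integrate by parts once (u = ln w, dv = 3*w**2 dw).
An antiderivative is F(w) = w**3*(3*log(w) - 1)/3.
Then F(5) - F(1) = (-125/3 + 125*log(5)) - (-1/3) = -124/3 + 125*log(5).

-124/3 + 125*log(5)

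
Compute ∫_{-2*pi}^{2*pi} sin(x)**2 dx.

2*pi

Use the identity sin^2(x) = (1 - cos(2*x))/2.
An antiderivative is F(x) = x/2 - sin(2*x)/4.
Then F(2*pi) - F(-2*pi) = (pi) - (-pi) = 2*pi.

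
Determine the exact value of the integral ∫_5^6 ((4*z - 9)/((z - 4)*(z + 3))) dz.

-8*log(2) + 6*log(3)

Factor the denominator: z**2 - z - 12 = (z + 3)(z - 4).
Partial fractions: (4*z - 9)/((z - 4)*(z + 3)) = 3/(z + 3) + 1/(z - 4).
An antiderivative is F(z) = log(z - 4) + 3*log(z + 3).
Then F(6) - F(5) = (log(2) + 6*log(3)) - (9*log(2)) = -8*log(2) + 6*log(3).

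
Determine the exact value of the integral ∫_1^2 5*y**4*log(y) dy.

Integrate by parts once (u = ln y, dv = 5*y**4 dy).
An antiderivative is F(y) = y**5*(5*log(y) - 1)/5.
Then F(2) - F(1) = (-32/5 + 32*log(2)) - (-1/5) = -31/5 + 32*log(2).

-31/5 + 32*log(2)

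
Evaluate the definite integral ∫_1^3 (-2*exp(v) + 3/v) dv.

An antiderivative is F(v) = -2*exp(v) + 3*log(v).
Then F(3) - F(1) = (-2*exp(3) + log(27)) - (-2*exp(1)) = -2*exp(3) + log(27) + 2*exp(1).

-2*exp(3) + log(27) + 2*exp(1)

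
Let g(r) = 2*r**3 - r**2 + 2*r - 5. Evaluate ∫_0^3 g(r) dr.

By the power rule, an antiderivative is F(r) = r**4/2 - r**3/3 + r**2 - 5*r.
Then F(3) - F(0) = (51/2) - (0) = 51/2.

51/2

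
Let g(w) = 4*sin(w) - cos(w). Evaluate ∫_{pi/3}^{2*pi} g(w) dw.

-2 + sqrt(3)/2

An antiderivative is F(w) = -sin(w) - 4*cos(w).
Then F(2*pi) - F(pi/3) = (-4) - (-2 - sqrt(3)/2) = -2 + sqrt(3)/2.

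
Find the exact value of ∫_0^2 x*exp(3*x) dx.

Integrate by parts once (u = x, dv = exp(3*x) dx).
An antiderivative is F(x) = (3*x - 1)*exp(3*x)/9.
Then F(2) - F(0) = (5*exp(6)/9) - (-1/9) = 1/9 + 5*exp(6)/9.

1/9 + 5*exp(6)/9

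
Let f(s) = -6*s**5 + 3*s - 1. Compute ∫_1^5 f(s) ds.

-15592

By the power rule, an antiderivative is F(s) = -s**6 + 3*s**2/2 - s.
Then F(5) - F(1) = (-31185/2) - (-1/2) = -15592.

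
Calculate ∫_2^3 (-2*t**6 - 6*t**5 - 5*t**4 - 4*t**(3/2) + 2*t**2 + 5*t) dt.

-60443/42 - 72*sqrt(3)/5 + 32*sqrt(2)/5

By the power rule, an antiderivative is F(t) = -2*t**7/7 - t**6 - 8*t**(5/2)/5 - t**5 + 2*t**3/3 + 5*t**2/2.
Then F(3) - F(2) = (-21789/14 - 72*sqrt(3)/5) - (-2462/21 - 32*sqrt(2)/5) = -60443/42 - 72*sqrt(3)/5 + 32*sqrt(2)/5.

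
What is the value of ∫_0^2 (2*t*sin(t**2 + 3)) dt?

Let u = t**2 + 3, so du = 2*t dt. When t = 0, u = 3; when t = 2, u = 7.
The integral becomes ∫ sin(u) du from 3 to 7, with antiderivative -cos(u).
Back in t: F(t) = -cos(t**2 + 3).
Then F(2) - F(0) = (-cos(7)) - (-cos(3)) = cos(3) - cos(7).

cos(3) - cos(7)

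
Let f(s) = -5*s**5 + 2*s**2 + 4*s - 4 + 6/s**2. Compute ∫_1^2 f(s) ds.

By the power rule, an antiderivative is F(s) = -5*s**6/6 + 2*s**3/3 + 2*s**2 - 4*s - 6/s.
Then F(2) - F(1) = (-51) - (-49/6) = -257/6.

-257/6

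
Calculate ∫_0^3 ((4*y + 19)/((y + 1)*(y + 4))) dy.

Factor the denominator: y**2 + 5*y + 4 = (y + 4)(y + 1).
Partial fractions: (4*y + 19)/((y + 1)*(y + 4)) = -1/(y + 4) + 5/(y + 1).
An antiderivative is F(y) = 5*log(y + 1) - log(y + 4).
Then F(3) - F(0) = (-log(7) + 10*log(2)) - (-log(4)) = -log(7) + 12*log(2).

-log(7) + 12*log(2)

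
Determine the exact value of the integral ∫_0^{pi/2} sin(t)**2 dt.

pi/4

Use the identity sin^2(t) = (1 - cos(2*t))/2.
An antiderivative is F(t) = t/2 - sin(2*t)/4.
Then F(pi/2) - F(0) = (pi/4) - (0) = pi/4.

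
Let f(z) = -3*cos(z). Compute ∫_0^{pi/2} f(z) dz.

An antiderivative is F(z) = -3*sin(z).
Then F(pi/2) - F(0) = (-3) - (0) = -3.

-3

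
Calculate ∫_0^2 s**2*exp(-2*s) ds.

Integrate by parts twice (u = s^2, dv = exp(-2*s) ds).
An antiderivative is F(s) = (-2*s**2 - 2*s - 1)*exp(-2*s)/4.
Then F(2) - F(0) = (-13*exp(-4)/4) - (-1/4) = (-13 + exp(4))*exp(-4)/4.

(-13 + exp(4))*exp(-4)/4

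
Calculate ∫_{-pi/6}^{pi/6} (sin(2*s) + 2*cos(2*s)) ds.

An antiderivative is F(s) = sin(2*s) - cos(2*s)/2.
Then F(pi/6) - F(-pi/6) = (-1/4 + sqrt(3)/2) - (-sqrt(3)/2 - 1/4) = sqrt(3).

sqrt(3)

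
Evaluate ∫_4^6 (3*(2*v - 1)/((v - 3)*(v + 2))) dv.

Factor the denominator: v**2 - v - 6 = (v + 2)(v - 3).
Partial fractions: 3*(2*v - 1)/((v - 3)*(v + 2)) = 3/(v + 2) + 3/(v - 3).
An antiderivative is F(v) = 3*log(v - 3) + 3*log(v + 2).
Then F(6) - F(4) = (3*log(3) + 9*log(2)) - (3*log(2) + 3*log(3)) = log(64).

log(64)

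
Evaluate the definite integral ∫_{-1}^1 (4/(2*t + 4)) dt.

log(9)

An antiderivative is F(t) = 2*log(2*t + 4).
Then F(1) - F(-1) = (log(36)) - (log(4)) = log(9).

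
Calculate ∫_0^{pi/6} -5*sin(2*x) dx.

An antiderivative is F(x) = 5*cos(2*x)/2.
Then F(pi/6) - F(0) = (5/4) - (5/2) = -5/4.

-5/4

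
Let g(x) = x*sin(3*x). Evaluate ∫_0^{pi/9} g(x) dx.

Integrate by parts once (u = x, dv = sin(3*x) dx).
An antiderivative is F(x) = -x*cos(3*x)/3 + sin(3*x)/9.
Then F(pi/9) - F(0) = (-pi/54 + sqrt(3)/18) - (0) = -pi/54 + sqrt(3)/18.

-pi/54 + sqrt(3)/18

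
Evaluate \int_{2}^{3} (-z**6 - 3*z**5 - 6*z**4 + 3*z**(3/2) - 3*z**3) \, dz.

-130003/140 - 24*sqrt(2)/5 + 54*sqrt(3)/5

By the power rule, an antiderivative is F(z) = -z**7/7 - z**6/2 + 6*z**(5/2)/5 - 6*z**5/5 - 3*z**4/4.
Then F(3) - F(2) = (-144099/140 + 54*sqrt(3)/5) - (-3524/35 + 24*sqrt(2)/5) = -130003/140 - 24*sqrt(2)/5 + 54*sqrt(3)/5.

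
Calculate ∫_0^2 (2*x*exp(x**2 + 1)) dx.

-exp(1) + exp(5)

Let u = x**2 + 1, so du = 2*x dx. When x = 0, u = 1; when x = 2, u = 5.
The integral becomes ∫ exp(u) du from 1 to 5, with antiderivative exp(u).
Back in x: F(x) = exp(x**2 + 1).
Then F(2) - F(0) = (exp(5)) - (exp(1)) = -exp(1) + exp(5).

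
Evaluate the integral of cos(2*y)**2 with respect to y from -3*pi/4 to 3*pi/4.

Use the identity cos^2(2*y) = (1 + cos(4*y))/2.
An antiderivative is F(y) = y/2 + sin(4*y)/8.
Then F(3*pi/4) - F(-3*pi/4) = (3*pi/8) - (-3*pi/8) = 3*pi/4.

3*pi/4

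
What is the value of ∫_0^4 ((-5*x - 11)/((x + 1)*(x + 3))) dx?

Factor the denominator: x**2 + 4*x + 3 = (x + 3)(x + 1).
Partial fractions: (-5*x - 11)/((x + 1)*(x + 3)) = -2/(x + 3) - 3/(x + 1).
An antiderivative is F(x) = -3*log(x + 1) - 2*log(x + 3).
Then F(4) - F(0) = (-3*log(5) - 2*log(7)) - (-log(9)) = -3*log(5) - 2*log(7) + 2*log(3).

-3*log(5) - 2*log(7) + 2*log(3)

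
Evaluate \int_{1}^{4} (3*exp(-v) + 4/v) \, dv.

An antiderivative is F(v) = 4*log(v) - 3*exp(-v).
Then F(4) - F(1) = (-3*exp(-4) + 8*log(2)) - (-3*exp(-1)) = -3*exp(-4) + 3*exp(-1) + 8*log(2).

-3*exp(-4) + 3*exp(-1) + 8*log(2)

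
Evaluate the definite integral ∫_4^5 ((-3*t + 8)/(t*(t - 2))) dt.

-4*log(5) + log(3) + 7*log(2)

Factor the denominator: t**2 - 2*t = t(t - 2).
Partial fractions: (-3*t + 8)/(t*(t - 2)) = -4/t + 1/(t - 2).
An antiderivative is F(t) = -4*log(t) + log(t - 2).
Then F(5) - F(4) = (-4*log(5) + log(3)) - (-7*log(2)) = -4*log(5) + log(3) + 7*log(2).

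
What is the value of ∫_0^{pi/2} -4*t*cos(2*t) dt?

Integrate by parts once (u = t, dv = -4*cos(2*t) dt).
An antiderivative is F(t) = -2*t*sin(2*t) - cos(2*t).
Then F(pi/2) - F(0) = (1) - (-1) = 2.

2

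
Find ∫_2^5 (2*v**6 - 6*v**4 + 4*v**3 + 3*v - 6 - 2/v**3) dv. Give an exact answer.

13436883/700

By the power rule, an antiderivative is F(v) = 2*v**7/7 - 6*v**5/5 + v**4 + 3*v**2/2 - 6*v + v**(-2).
Then F(5) - F(2) = (6721389/350) - (1179/140) = 13436883/700.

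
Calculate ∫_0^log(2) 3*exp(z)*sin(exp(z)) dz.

Let u = exp(z), so du = exp(z) dz. When z = 0, u = 1; when z = log(2), u = 2.
The integral becomes 3·∫ sin(u) du from 1 to 2, with antiderivative -3*cos(u).
Back in z: F(z) = -3*cos(exp(z)).
Then F(log(2)) - F(0) = (-3*cos(2)) - (-3*cos(1)) = -3*cos(2) + 3*cos(1).

-3*cos(2) + 3*cos(1)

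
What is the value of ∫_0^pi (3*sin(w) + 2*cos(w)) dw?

6

An antiderivative is F(w) = 2*sin(w) - 3*cos(w).
Then F(pi) - F(0) = (3) - (-3) = 6.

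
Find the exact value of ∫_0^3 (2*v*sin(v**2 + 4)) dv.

Let u = v**2 + 4, so du = 2*v dv. When v = 0, u = 4; when v = 3, u = 13.
The integral becomes ∫ sin(u) du from 4 to 13, with antiderivative -cos(u).
Back in v: F(v) = -cos(v**2 + 4).
Then F(3) - F(0) = (-cos(13)) - (-cos(4)) = -cos(13) + cos(4).

-cos(13) + cos(4)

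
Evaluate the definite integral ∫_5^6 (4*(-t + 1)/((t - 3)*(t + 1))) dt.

log(16/49)

Factor the denominator: t**2 - 2*t - 3 = (t + 1)(t - 3).
Partial fractions: 4*(-t + 1)/((t - 3)*(t + 1)) = -2/(t + 1) - 2/(t - 3).
An antiderivative is F(t) = -2*log(t - 3) - 2*log(t + 1).
Then F(6) - F(5) = (-2*log(7) - 2*log(3)) - (-4*log(2) - 2*log(3)) = log(16/49).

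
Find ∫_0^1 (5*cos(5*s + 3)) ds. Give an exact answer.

-sin(3) + sin(8)

Let u = 5*s + 3, so du = 5 ds. When s = 0, u = 3; when s = 1, u = 8.
The integral becomes ∫ cos(u) du from 3 to 8, with antiderivative sin(u).
Back in s: F(s) = sin(5*s + 3).
Then F(1) - F(0) = (sin(8)) - (sin(3)) = -sin(3) + sin(8).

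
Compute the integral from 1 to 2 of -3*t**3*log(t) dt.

Integrate by parts once (u = ln t, dv = -3*t**3 dt).
An antiderivative is F(t) = -3*t**4*(4*log(t) - 1)/16.
Then F(2) - F(1) = (3 - 12*log(2)) - (3/16) = 45/16 - 12*log(2).

45/16 - 12*log(2)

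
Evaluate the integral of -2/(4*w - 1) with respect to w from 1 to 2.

-log(7)/2 + log(3)/2

An antiderivative is F(w) = -log(4*w - 1)/2.
Then F(2) - F(1) = (-log(7)/2) - (-log(3)/2) = -log(7)/2 + log(3)/2.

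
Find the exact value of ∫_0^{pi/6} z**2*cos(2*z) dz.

-sqrt(3)/8 + sqrt(3)*pi**2/144 + pi/24

Integrate by parts twice (u = z^2, dv = cos(2*z) dz).
An antiderivative is F(z) = z**2*sin(2*z)/2 + z*cos(2*z)/2 - sin(2*z)/4.
Then F(pi/6) - F(0) = (-sqrt(3)/8 + sqrt(3)*pi**2/144 + pi/24) - (0) = -sqrt(3)/8 + sqrt(3)*pi**2/144 + pi/24.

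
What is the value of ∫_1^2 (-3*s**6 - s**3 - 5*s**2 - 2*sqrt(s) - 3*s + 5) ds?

By the power rule, an antiderivative is F(s) = -3*s**7/7 - s**4/4 - 4*s**(3/2)/3 - 5*s**3/3 - 3*s**2/2 + 5*s.
Then F(2) - F(1) = (-1432/21 - 8*sqrt(2)/3) - (-5/28) = -5713/84 - 8*sqrt(2)/3.

-5713/84 - 8*sqrt(2)/3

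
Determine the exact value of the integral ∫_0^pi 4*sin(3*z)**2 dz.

Use the identity sin^2(3*z) = (1 - cos(6*z))/2.
An antiderivative is F(z) = 2*z - sin(6*z)/3.
Then F(pi) - F(0) = (2*pi) - (0) = 2*pi.

2*pi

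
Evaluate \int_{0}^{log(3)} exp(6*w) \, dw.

364/3

Let u = exp(w), so du = exp(w) dw. When w = 0, u = 1; when w = log(3), u = 3.
The integral becomes ∫ u**5 du from 1 to 3, with antiderivative u**6/6.
Back in w: F(w) = exp(6*w)/6.
Then F(log(3)) - F(0) = (243/2) - (1/6) = 364/3.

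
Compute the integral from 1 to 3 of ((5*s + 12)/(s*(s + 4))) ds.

-2*log(5) + 3*log(3) + 2*log(7)

Factor the denominator: s**2 + 4*s = (s + 4)s.
Partial fractions: (5*s + 12)/(s*(s + 4)) = 2/(s + 4) + 3/s.
An antiderivative is F(s) = 3*log(s) + 2*log(s + 4).
Then F(3) - F(1) = (3*log(3) + 2*log(7)) - (log(25)) = -2*log(5) + 3*log(3) + 2*log(7).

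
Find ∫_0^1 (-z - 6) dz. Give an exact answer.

-13/2

By the power rule, an antiderivative is F(z) = -z**2/2 - 6*z.
Then F(1) - F(0) = (-13/2) - (0) = -13/2.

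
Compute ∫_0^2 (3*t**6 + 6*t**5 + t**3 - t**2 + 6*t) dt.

2776/21

By the power rule, an antiderivative is F(t) = 3*t**7/7 + t**6 + t**4/4 - t**3/3 + 3*t**2.
Then F(2) - F(0) = (2776/21) - (0) = 2776/21.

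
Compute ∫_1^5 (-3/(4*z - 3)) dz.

-3*log(17)/4

An antiderivative is F(z) = -3*log(4*z - 3)/4.
Then F(5) - F(1) = (-3*log(17)/4) - (0) = -3*log(17)/4.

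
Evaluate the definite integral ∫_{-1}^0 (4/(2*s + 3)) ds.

log(9)

An antiderivative is F(s) = 2*log(2*s + 3).
Then F(0) - F(-1) = (log(9)) - (0) = log(9).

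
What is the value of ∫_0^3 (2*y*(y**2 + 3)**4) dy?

248589/5

Let u = y**2 + 3, so du = 2*y dy. When y = 0, u = 3; when y = 3, u = 12.
The integral becomes ∫ u**4 du from 3 to 12, with antiderivative u**5/5.
Back in y: F(y) = (y**2 + 3)**5/5.
Then F(3) - F(0) = (248832/5) - (243/5) = 248589/5.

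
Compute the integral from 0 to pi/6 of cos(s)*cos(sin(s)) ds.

sin(1/2)

Let u = sin(s), so du = cos(s) ds. When s = 0, u = 0; when s = pi/6, u = 1/2.
The integral becomes ∫ cos(u) du from 0 to 1/2, with antiderivative sin(u).
Back in s: F(s) = sin(sin(s)).
Then F(pi/6) - F(0) = (sin(1/2)) - (0) = sin(1/2).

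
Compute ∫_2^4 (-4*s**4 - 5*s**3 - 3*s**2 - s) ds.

-5778/5

By the power rule, an antiderivative is F(s) = -4*s**5/5 - 5*s**4/4 - s**3 - s**2/2.
Then F(4) - F(2) = (-6056/5) - (-278/5) = -5778/5.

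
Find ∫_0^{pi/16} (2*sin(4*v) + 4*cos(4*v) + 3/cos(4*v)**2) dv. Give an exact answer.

sqrt(2)/4 + 5/4

An antiderivative is F(v) = sin(4*v) - cos(4*v)/2 + 3*tan(4*v)/4.
Then F(pi/16) - F(0) = (sqrt(2)/4 + 3/4) - (-1/2) = sqrt(2)/4 + 5/4.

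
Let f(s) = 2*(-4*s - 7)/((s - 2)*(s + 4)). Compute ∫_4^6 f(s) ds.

Factor the denominator: s**2 + 2*s - 8 = (s + 4)(s - 2).
Partial fractions: 2*(-4*s - 7)/((s - 2)*(s + 4)) = -3/(s + 4) - 5/(s - 2).
An antiderivative is F(s) = -5*log(s - 2) - 3*log(s + 4).
Then F(6) - F(4) = (-13*log(2) - 3*log(5)) - (-14*log(2)) = -3*log(5) + log(2).

-3*log(5) + log(2)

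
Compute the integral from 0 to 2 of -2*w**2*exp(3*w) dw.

4/27 - 52*exp(6)/27

Integrate by parts twice (u = w^2, dv = -2*exp(3*w) dw).
An antiderivative is F(w) = (-18*w**2 + 12*w - 4)*exp(3*w)/27.
Then F(2) - F(0) = (-52*exp(6)/27) - (-4/27) = 4/27 - 52*exp(6)/27.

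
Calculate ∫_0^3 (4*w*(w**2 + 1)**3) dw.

Let u = w**2 + 1, so du = 2*w dw. When w = 0, u = 1; when w = 3, u = 10.
The integral becomes 2·∫ u**3 du from 1 to 10, with antiderivative u**4/2.
Back in w: F(w) = (w**2 + 1)**4/2.
Then F(3) - F(0) = (5000) - (1/2) = 9999/2.

9999/2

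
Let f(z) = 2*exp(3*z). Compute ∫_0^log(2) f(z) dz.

Let u = exp(z), so du = exp(z) dz. When z = 0, u = 1; when z = log(2), u = 2.
The integral becomes 2·∫ u**2 du from 1 to 2, with antiderivative 2*u**3/3.
Back in z: F(z) = 2*exp(3*z)/3.
Then F(log(2)) - F(0) = (16/3) - (2/3) = 14/3.

14/3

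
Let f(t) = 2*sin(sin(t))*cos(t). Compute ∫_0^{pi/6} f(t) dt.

2 - 2*cos(1/2)

Let u = sin(t), so du = cos(t) dt. When t = 0, u = 0; when t = pi/6, u = 1/2.
The integral becomes 2·∫ sin(u) du from 0 to 1/2, with antiderivative -2*cos(u).
Back in t: F(t) = -2*cos(sin(t)).
Then F(pi/6) - F(0) = (-2*cos(1/2)) - (-2) = 2 - 2*cos(1/2).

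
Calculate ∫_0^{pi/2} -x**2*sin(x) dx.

2 - pi

Integrate by parts twice (u = x^2, dv = -sin(x) dx).
An antiderivative is F(x) = x**2*cos(x) - 2*x*sin(x) - 2*cos(x).
Then F(pi/2) - F(0) = (-pi) - (-2) = 2 - pi.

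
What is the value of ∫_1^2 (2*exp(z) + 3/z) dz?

-2*exp(1) + log(8) + 2*exp(2)

An antiderivative is F(z) = 2*exp(z) + 3*log(z).
Then F(2) - F(1) = (log(8) + 2*exp(2)) - (2*exp(1)) = -2*exp(1) + log(8) + 2*exp(2).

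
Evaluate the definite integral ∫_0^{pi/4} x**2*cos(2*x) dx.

-1/4 + pi**2/32

Integrate by parts twice (u = x^2, dv = cos(2*x) dx).
An antiderivative is F(x) = x**2*sin(2*x)/2 + x*cos(2*x)/2 - sin(2*x)/4.
Then F(pi/4) - F(0) = (-1/4 + pi**2/32) - (0) = -1/4 + pi**2/32.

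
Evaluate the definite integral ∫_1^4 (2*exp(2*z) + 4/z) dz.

An antiderivative is F(z) = exp(2*z) + 4*log(z).
Then F(4) - F(1) = (8*log(2) + exp(8)) - (exp(2)) = -exp(2) + 8*log(2) + exp(8).

-exp(2) + 8*log(2) + exp(8)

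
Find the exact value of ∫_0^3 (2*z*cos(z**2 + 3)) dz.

Let u = z**2 + 3, so du = 2*z dz. When z = 0, u = 3; when z = 3, u = 12.
The integral becomes ∫ cos(u) du from 3 to 12, with antiderivative sin(u).
Back in z: F(z) = sin(z**2 + 3).
Then F(3) - F(0) = (sin(12)) - (sin(3)) = sin(12) - sin(3).

sin(12) - sin(3)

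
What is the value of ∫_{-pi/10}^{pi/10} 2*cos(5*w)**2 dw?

Use the identity cos^2(5*w) = (1 + cos(10*w))/2.
An antiderivative is F(w) = w + sin(10*w)/10.
Then F(pi/10) - F(-pi/10) = (pi/10) - (-pi/10) = pi/5.

pi/5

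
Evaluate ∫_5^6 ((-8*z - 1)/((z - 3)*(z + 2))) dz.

-5*log(3) - 4*log(2) + 3*log(7)

Factor the denominator: z**2 - z - 6 = (z + 2)(z - 3).
Partial fractions: (-8*z - 1)/((z - 3)*(z + 2)) = -3/(z + 2) - 5/(z - 3).
An antiderivative is F(z) = -5*log(z - 3) - 3*log(z + 2).
Then F(6) - F(5) = (-9*log(2) - 5*log(3)) - (-3*log(7) - 5*log(2)) = -5*log(3) - 4*log(2) + 3*log(7).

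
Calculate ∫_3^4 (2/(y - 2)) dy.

log(4)

An antiderivative is F(y) = 2*log(y - 2).
Then F(4) - F(3) = (log(4)) - (0) = log(4).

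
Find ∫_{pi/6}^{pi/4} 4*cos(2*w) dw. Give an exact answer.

2 - sqrt(3)

An antiderivative is F(w) = 2*sin(2*w).
Then F(pi/4) - F(pi/6) = (2) - (sqrt(3)) = 2 - sqrt(3).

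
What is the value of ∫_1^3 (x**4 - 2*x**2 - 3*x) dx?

286/15

By the power rule, an antiderivative is F(x) = x**5/5 - 2*x**3/3 - 3*x**2/2.
Then F(3) - F(1) = (171/10) - (-59/30) = 286/15.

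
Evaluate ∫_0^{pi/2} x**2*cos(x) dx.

Integrate by parts twice (u = x^2, dv = cos(x) dx).
An antiderivative is F(x) = x**2*sin(x) + 2*x*cos(x) - 2*sin(x).
Then F(pi/2) - F(0) = (-2 + pi**2/4) - (0) = -2 + pi**2/4.

-2 + pi**2/4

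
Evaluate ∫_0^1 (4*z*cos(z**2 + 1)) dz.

-2*sin(1) + 2*sin(2)

Let u = z**2 + 1, so du = 2*z dz. When z = 0, u = 1; when z = 1, u = 2.
The integral becomes 2·∫ cos(u) du from 1 to 2, with antiderivative 2*sin(u).
Back in z: F(z) = 2*sin(z**2 + 1).
Then F(1) - F(0) = (2*sin(2)) - (2*sin(1)) = -2*sin(1) + 2*sin(2).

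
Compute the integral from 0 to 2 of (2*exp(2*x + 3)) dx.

-exp(3) + exp(7)

Let u = 2*x + 3, so du = 2 dx. When x = 0, u = 3; when x = 2, u = 7.
The integral becomes ∫ exp(u) du from 3 to 7, with antiderivative exp(u).
Back in x: F(x) = exp(2*x + 3).
Then F(2) - F(0) = (exp(7)) - (exp(3)) = -exp(3) + exp(7).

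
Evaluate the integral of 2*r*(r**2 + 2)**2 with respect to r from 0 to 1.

Let u = r**2 + 2, so du = 2*r dr. When r = 0, u = 2; when r = 1, u = 3.
The integral becomes ∫ u**2 du from 2 to 3, with antiderivative u**3/3.
Back in r: F(r) = (r**2 + 2)**3/3.
Then F(1) - F(0) = (9) - (8/3) = 19/3.

19/3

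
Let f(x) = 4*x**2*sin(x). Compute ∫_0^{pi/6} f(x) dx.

Integrate by parts twice (u = x^2, dv = 4*sin(x) dx).
An antiderivative is F(x) = -4*x**2*cos(x) + 8*x*sin(x) + 8*cos(x).
Then F(pi/6) - F(0) = (-sqrt(3)*pi**2/18 + 2*pi/3 + 4*sqrt(3)) - (8) = -8 - sqrt(3)*pi**2/18 + 2*pi/3 + 4*sqrt(3).

-8 - sqrt(3)*pi**2/18 + 2*pi/3 + 4*sqrt(3)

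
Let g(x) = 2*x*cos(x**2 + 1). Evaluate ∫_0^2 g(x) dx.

sin(5) - sin(1)

Let u = x**2 + 1, so du = 2*x dx. When x = 0, u = 1; when x = 2, u = 5.
The integral becomes ∫ cos(u) du from 1 to 5, with antiderivative sin(u).
Back in x: F(x) = sin(x**2 + 1).
Then F(2) - F(0) = (sin(5)) - (sin(1)) = sin(5) - sin(1).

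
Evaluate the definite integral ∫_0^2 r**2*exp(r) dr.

Integrate by parts twice (u = r^2, dv = exp(r) dr).
An antiderivative is F(r) = (r**2 - 2*r + 2)*exp(r).
Then F(2) - F(0) = (2*exp(2)) - (2) = -2 + 2*exp(2).

-2 + 2*exp(2)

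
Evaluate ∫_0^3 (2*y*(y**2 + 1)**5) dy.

Let u = y**2 + 1, so du = 2*y dy. When y = 0, u = 1; when y = 3, u = 10.
The integral becomes ∫ u**5 du from 1 to 10, with antiderivative u**6/6.
Back in y: F(y) = (y**2 + 1)**6/6.
Then F(3) - F(0) = (500000/3) - (1/6) = 333333/2.

333333/2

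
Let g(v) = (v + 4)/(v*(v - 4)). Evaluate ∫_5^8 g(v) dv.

log(10)

Factor the denominator: v**2 - 4*v = v(v - 4).
Partial fractions: (v + 4)/(v*(v - 4)) = -1/v + 2/(v - 4).
An antiderivative is F(v) = -log(v) + 2*log(v - 4).
Then F(8) - F(5) = (log(2)) - (-log(5)) = log(10).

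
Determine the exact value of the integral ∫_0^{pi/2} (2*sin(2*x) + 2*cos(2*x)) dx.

2

An antiderivative is F(x) = sin(2*x) - cos(2*x).
Then F(pi/2) - F(0) = (1) - (-1) = 2.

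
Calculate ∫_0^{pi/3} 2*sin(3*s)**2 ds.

Use the identity sin^2(3*s) = (1 - cos(6*s))/2.
An antiderivative is F(s) = s - sin(6*s)/6.
Then F(pi/3) - F(0) = (pi/3) - (0) = pi/3.

pi/3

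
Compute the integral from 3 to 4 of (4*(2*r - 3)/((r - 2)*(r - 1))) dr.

Factor the denominator: r**2 - 3*r + 2 = (r - 1)(r - 2).
Partial fractions: 4*(2*r - 3)/((r - 2)*(r - 1)) = 4/(r - 1) + 4/(r - 2).
An antiderivative is F(r) = 4*log(r - 2) + 4*log(r - 1).
Then F(4) - F(3) = (4*log(2) + 4*log(3)) - (log(16)) = log(81).

log(81)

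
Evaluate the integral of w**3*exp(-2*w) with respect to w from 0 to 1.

Integrate by parts 3 times (u = w^3, dv = exp(-2*w) dw).
An antiderivative is F(w) = (-4*w**3 - 6*w**2 - 6*w - 3)*exp(-2*w)/8.
Then F(1) - F(0) = (-19*exp(-2)/8) - (-3/8) = 3/8 - 19*exp(-2)/8.

3/8 - 19*exp(-2)/8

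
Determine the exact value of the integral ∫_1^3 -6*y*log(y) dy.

12 - 27*log(3)

Integrate by parts once (u = ln y, dv = -6*y dy).
An antiderivative is F(y) = -3*y**2*(2*log(y) - 1)/2.
Then F(3) - F(1) = (27/2 - 27*log(3)) - (3/2) = 12 - 27*log(3).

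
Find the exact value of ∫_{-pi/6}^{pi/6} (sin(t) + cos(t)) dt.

1

An antiderivative is F(t) = sin(t) - cos(t).
Then F(pi/6) - F(-pi/6) = (1/2 - sqrt(3)/2) - (-sqrt(3)/2 - 1/2) = 1.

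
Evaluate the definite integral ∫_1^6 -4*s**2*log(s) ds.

Integrate by parts once (u = ln s, dv = -4*s**2 ds).
An antiderivative is F(s) = -4*s**3*(3*log(s) - 1)/9.
Then F(6) - F(1) = (-288*log(3) - 288*log(2) + 96) - (4/9) = -288*log(3) - 288*log(2) + 860/9.

-288*log(3) - 288*log(2) + 860/9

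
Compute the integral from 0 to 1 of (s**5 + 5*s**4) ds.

7/6

By the power rule, an antiderivative is F(s) = s**6/6 + s**5.
Then F(1) - F(0) = (7/6) - (0) = 7/6.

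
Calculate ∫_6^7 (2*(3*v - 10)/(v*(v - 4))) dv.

-4*log(3) - 6*log(2) + 5*log(7)

Factor the denominator: v**2 - 4*v = v(v - 4).
Partial fractions: 2*(3*v - 10)/(v*(v - 4)) = 5/v + 1/(v - 4).
An antiderivative is F(v) = 5*log(v) + log(v - 4).
Then F(7) - F(6) = (log(3) + 5*log(7)) - (6*log(2) + 5*log(3)) = -4*log(3) - 6*log(2) + 5*log(7).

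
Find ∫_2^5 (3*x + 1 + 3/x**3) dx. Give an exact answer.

By the power rule, an antiderivative is F(x) = 3*x**2/2 + x - 3/(2*x**2).
Then F(5) - F(2) = (1061/25) - (61/8) = 6963/200.

6963/200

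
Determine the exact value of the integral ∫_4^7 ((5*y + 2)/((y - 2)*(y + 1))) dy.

-log(2) + 3*log(5)

Factor the denominator: y**2 - y - 2 = (y + 1)(y - 2).
Partial fractions: (5*y + 2)/((y - 2)*(y + 1)) = 1/(y + 1) + 4/(y - 2).
An antiderivative is F(y) = 4*log(y - 2) + log(y + 1).
Then F(7) - F(4) = (3*log(2) + 4*log(5)) - (log(80)) = -log(2) + 3*log(5).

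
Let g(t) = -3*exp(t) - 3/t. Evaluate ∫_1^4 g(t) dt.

An antiderivative is F(t) = -3*exp(t) - 3*log(t).
Then F(4) - F(1) = (-3*exp(4) - 3*log(4)) - (-3*exp(1)) = -3*exp(4) - 3*log(4) + 3*exp(1).

-3*exp(4) - 3*log(4) + 3*exp(1)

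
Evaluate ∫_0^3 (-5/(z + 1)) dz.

An antiderivative is F(z) = -5*log(z + 1).
Then F(3) - F(0) = (-10*log(2)) - (0) = -10*log(2).

-10*log(2)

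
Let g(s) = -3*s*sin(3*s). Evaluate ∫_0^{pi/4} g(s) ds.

Integrate by parts once (u = s, dv = -3*sin(3*s) ds).
An antiderivative is F(s) = s*cos(3*s) - sin(3*s)/3.
Then F(pi/4) - F(0) = (sqrt(2)*(-3*pi - 4)/24) - (0) = sqrt(2)*(-3*pi - 4)/24.

sqrt(2)*(-3*pi - 4)/24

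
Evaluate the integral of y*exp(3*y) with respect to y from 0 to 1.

1/9 + 2*exp(3)/9

Integrate by parts once (u = y, dv = exp(3*y) dy).
An antiderivative is F(y) = (3*y - 1)*exp(3*y)/9.
Then F(1) - F(0) = (2*exp(3)/9) - (-1/9) = 1/9 + 2*exp(3)/9.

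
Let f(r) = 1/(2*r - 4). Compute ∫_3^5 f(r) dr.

log(3)/2

An antiderivative is F(r) = log(2*r - 4)/2.
Then F(5) - F(3) = (log(6)/2) - (log(2)/2) = log(3)/2.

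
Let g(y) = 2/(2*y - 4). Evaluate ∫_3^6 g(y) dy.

log(4)

An antiderivative is F(y) = log(2*y - 4).
Then F(6) - F(3) = (log(8)) - (log(2)) = log(4).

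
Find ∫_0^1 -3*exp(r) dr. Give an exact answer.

An antiderivative is F(r) = -3*exp(r).
Then F(1) - F(0) = (-3*E) - (-3) = 3 - 3*E.

3 - 3*E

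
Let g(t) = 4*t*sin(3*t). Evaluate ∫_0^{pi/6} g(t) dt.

4/9

Integrate by parts once (u = t, dv = 4*sin(3*t) dt).
An antiderivative is F(t) = -4*t*cos(3*t)/3 + 4*sin(3*t)/9.
Then F(pi/6) - F(0) = (4/9) - (0) = 4/9.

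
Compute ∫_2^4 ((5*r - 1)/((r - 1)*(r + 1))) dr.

-log(3) + 3*log(5)

Factor the denominator: r**2 - 1 = (r + 1)(r - 1).
Partial fractions: (5*r - 1)/((r - 1)*(r + 1)) = 3/(r + 1) + 2/(r - 1).
An antiderivative is F(r) = 2*log(r - 1) + 3*log(r + 1).
Then F(4) - F(2) = (2*log(3) + 3*log(5)) - (log(27)) = -log(3) + 3*log(5).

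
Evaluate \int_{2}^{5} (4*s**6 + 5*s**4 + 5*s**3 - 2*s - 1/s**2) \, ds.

By the power rule, an antiderivative is F(s) = 4*s**7/7 + s**5 + 5*s**4/4 - s**2 + 1/s.
Then F(5) - F(2) = (6793403/140) - (1703/14) = 6776373/140.

6776373/140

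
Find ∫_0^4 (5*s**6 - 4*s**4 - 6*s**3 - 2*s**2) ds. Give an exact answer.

1097984/105

By the power rule, an antiderivative is F(s) = 5*s**7/7 - 4*s**5/5 - 3*s**4/2 - 2*s**3/3.
Then F(4) - F(0) = (1097984/105) - (0) = 1097984/105.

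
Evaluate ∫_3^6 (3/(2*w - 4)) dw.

log(8)

An antiderivative is F(w) = 3*log(2*w - 4)/2.
Then F(6) - F(3) = (9*log(2)/2) - (3*log(2)/2) = log(8).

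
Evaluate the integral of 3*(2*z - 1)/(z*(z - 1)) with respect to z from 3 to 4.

Factor the denominator: z**2 - z = z(z - 1).
Partial fractions: 3*(2*z - 1)/(z*(z - 1)) = 3/z + 3/(z - 1).
An antiderivative is F(z) = 3*log(z) + 3*log(z - 1).
Then F(4) - F(3) = (3*log(3) + 6*log(2)) - (3*log(2) + 3*log(3)) = log(8).

log(8)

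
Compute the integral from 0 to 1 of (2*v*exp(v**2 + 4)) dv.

-exp(4) + exp(5)

Let u = v**2 + 4, so du = 2*v dv. When v = 0, u = 4; when v = 1, u = 5.
The integral becomes ∫ exp(u) du from 4 to 5, with antiderivative exp(u).
Back in v: F(v) = exp(v**2 + 4).
Then F(1) - F(0) = (exp(5)) - (exp(4)) = -exp(4) + exp(5).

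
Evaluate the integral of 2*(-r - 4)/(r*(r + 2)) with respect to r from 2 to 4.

Factor the denominator: r**2 + 2*r = (r + 2)r.
Partial fractions: 2*(-r - 4)/(r*(r + 2)) = 2/(r + 2) - 4/r.
An antiderivative is F(r) = -4*log(r) + 2*log(r + 2).
Then F(4) - F(2) = (log(9/64)) - (0) = log(9/64).

log(9/64)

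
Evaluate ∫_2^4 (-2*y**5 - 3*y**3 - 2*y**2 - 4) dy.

By the power rule, an antiderivative is F(y) = -y**6/3 - 3*y**4/4 - 2*y**3/3 - 4*y.
Then F(4) - F(2) = (-1616) - (-140/3) = -4708/3.

-4708/3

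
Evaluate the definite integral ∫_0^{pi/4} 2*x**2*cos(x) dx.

Integrate by parts twice (u = x^2, dv = 2*cos(x) dx).
An antiderivative is F(x) = 2*x**2*sin(x) + 4*x*cos(x) - 4*sin(x).
Then F(pi/4) - F(0) = (sqrt(2)*(-32 + pi**2 + 8*pi)/16) - (0) = sqrt(2)*(-32 + pi**2 + 8*pi)/16.

sqrt(2)*(-32 + pi**2 + 8*pi)/16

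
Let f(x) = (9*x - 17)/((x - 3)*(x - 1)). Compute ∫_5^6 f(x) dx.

-13*log(2) + 5*log(3) + 4*log(5)

Factor the denominator: x**2 - 4*x + 3 = (x - 1)(x - 3).
Partial fractions: (9*x - 17)/((x - 3)*(x - 1)) = 4/(x - 1) + 5/(x - 3).
An antiderivative is F(x) = 5*log(x - 3) + 4*log(x - 1).
Then F(6) - F(5) = (5*log(3) + 4*log(5)) - (13*log(2)) = -13*log(2) + 5*log(3) + 4*log(5).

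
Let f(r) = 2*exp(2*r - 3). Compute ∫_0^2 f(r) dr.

-(1 - exp(4))*exp(-3)

Let u = 2*r - 3, so du = 2 dr. When r = 0, u = -3; when r = 2, u = 1.
The integral becomes ∫ exp(u) du from -3 to 1, with antiderivative exp(u).
Back in r: F(r) = exp(2*r - 3).
Then F(2) - F(0) = (exp(1)) - (exp(-3)) = -(1 - exp(4))*exp(-3).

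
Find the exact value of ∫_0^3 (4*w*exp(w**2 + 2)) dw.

-2*(1 - exp(9))*exp(2)

Let u = w**2 + 2, so du = 2*w dw. When w = 0, u = 2; when w = 3, u = 11.
The integral becomes 2·∫ exp(u) du from 2 to 11, with antiderivative 2*exp(u).
Back in w: F(w) = 2*exp(w**2 + 2).
Then F(3) - F(0) = (2*exp(11)) - (2*exp(2)) = -2*(1 - exp(9))*exp(2).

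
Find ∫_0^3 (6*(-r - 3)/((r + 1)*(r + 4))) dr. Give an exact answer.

-2*log(7) - 4*log(2)

Factor the denominator: r**2 + 5*r + 4 = (r + 4)(r + 1).
Partial fractions: 6*(-r - 3)/((r + 1)*(r + 4)) = -2/(r + 4) - 4/(r + 1).
An antiderivative is F(r) = -4*log(r + 1) - 2*log(r + 4).
Then F(3) - F(0) = (-8*log(2) - 2*log(7)) - (-log(16)) = -2*log(7) - 4*log(2).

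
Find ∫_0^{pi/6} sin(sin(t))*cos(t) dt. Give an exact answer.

1 - cos(1/2)

Let u = sin(t), so du = cos(t) dt. When t = 0, u = 0; when t = pi/6, u = 1/2.
The integral becomes ∫ sin(u) du from 0 to 1/2, with antiderivative -cos(u).
Back in t: F(t) = -cos(sin(t)).
Then F(pi/6) - F(0) = (-cos(1/2)) - (-1) = 1 - cos(1/2).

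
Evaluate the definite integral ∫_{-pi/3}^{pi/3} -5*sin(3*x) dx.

0

An antiderivative is F(x) = 5*cos(3*x)/3.
Then F(pi/3) - F(-pi/3) = (-5/3) - (-5/3) = 0.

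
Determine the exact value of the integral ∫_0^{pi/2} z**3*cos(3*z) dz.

-pi**3/24 + 2/27 + pi/9

Integrate by parts 3 times (u = z^3, dv = cos(3*z) dz).
An antiderivative is F(z) = z**3*sin(3*z)/3 + z**2*cos(3*z)/3 - 2*z*sin(3*z)/9 - 2*cos(3*z)/27.
Then F(pi/2) - F(0) = (-pi**3/24 + pi/9) - (-2/27) = -pi**3/24 + 2/27 + pi/9.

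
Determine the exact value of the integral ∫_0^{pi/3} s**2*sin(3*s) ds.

Integrate by parts twice (u = s^2, dv = sin(3*s) ds).
An antiderivative is F(s) = -s**2*cos(3*s)/3 + 2*s*sin(3*s)/9 + 2*cos(3*s)/27.
Then F(pi/3) - F(0) = (-2/27 + pi**2/27) - (2/27) = -4/27 + pi**2/27.

-4/27 + pi**2/27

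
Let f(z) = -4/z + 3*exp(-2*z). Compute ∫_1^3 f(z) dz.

An antiderivative is F(z) = -4*log(z) - 3*exp(-2*z)/2.
Then F(3) - F(1) = (-4*log(3) - 3*exp(-6)/2) - (-3*exp(-2)/2) = -4*log(3) - 3*exp(-6)/2 + 3*exp(-2)/2.

-4*log(3) - 3*exp(-6)/2 + 3*exp(-2)/2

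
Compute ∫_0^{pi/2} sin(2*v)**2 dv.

pi/4

Use the identity sin^2(2*v) = (1 - cos(4*v))/2.
An antiderivative is F(v) = v/2 - sin(4*v)/8.
Then F(pi/2) - F(0) = (pi/4) - (0) = pi/4.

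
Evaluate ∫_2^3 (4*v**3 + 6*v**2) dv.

By the power rule, an antiderivative is F(v) = v**4 + 2*v**3.
Then F(3) - F(2) = (135) - (32) = 103.

103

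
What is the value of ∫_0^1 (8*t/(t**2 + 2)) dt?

Let u = t**2 + 2, so du = 2*t dt. When t = 0, u = 2; when t = 1, u = 3.
The integral becomes 4·∫ 1/u du from 2 to 3, with antiderivative 4*log(u).
Back in t: F(t) = 4*log(t**2 + 2).
Then F(1) - F(0) = (log(81)) - (log(16)) = log(81/16).

log(81/16)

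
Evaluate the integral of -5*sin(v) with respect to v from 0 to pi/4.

-5 + 5*sqrt(2)/2

An antiderivative is F(v) = 5*cos(v).
Then F(pi/4) - F(0) = (5*sqrt(2)/2) - (5) = -5 + 5*sqrt(2)/2.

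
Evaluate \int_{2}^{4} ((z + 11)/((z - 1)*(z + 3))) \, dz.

Factor the denominator: z**2 + 2*z - 3 = (z + 3)(z - 1).
Partial fractions: (z + 11)/((z - 1)*(z + 3)) = -2/(z + 3) + 3/(z - 1).
An antiderivative is F(z) = 3*log(z - 1) - 2*log(z + 3).
Then F(4) - F(2) = (log(27/49)) - (-log(25)) = -2*log(7) + 2*log(5) + 3*log(3).

-2*log(7) + 2*log(5) + 3*log(3)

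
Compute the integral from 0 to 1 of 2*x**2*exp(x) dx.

Integrate by parts twice (u = x^2, dv = 2*exp(x) dx).
An antiderivative is F(x) = (2*x**2 - 4*x + 4)*exp(x).
Then F(1) - F(0) = (2*E) - (4) = -4 + 2*E.

-4 + 2*E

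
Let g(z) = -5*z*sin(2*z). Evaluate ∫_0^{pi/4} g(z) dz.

-5/4

Integrate by parts once (u = z, dv = -5*sin(2*z) dz).
An antiderivative is F(z) = 5*z*cos(2*z)/2 - 5*sin(2*z)/4.
Then F(pi/4) - F(0) = (-5/4) - (0) = -5/4.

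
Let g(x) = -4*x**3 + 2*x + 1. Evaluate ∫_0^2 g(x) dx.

By the power rule, an antiderivative is F(x) = -x**4 + x**2 + x.
Then F(2) - F(0) = (-10) - (0) = -10.

-10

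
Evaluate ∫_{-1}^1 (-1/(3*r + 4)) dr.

An antiderivative is F(r) = -log(3*r + 4)/3.
Then F(1) - F(-1) = (-log(7)/3) - (0) = -log(7)/3.

-log(7)/3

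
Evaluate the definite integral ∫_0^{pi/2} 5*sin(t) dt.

An antiderivative is F(t) = -5*cos(t).
Then F(pi/2) - F(0) = (0) - (-5) = 5.

5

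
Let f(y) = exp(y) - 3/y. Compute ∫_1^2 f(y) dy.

-exp(1) - log(8) + exp(2)

An antiderivative is F(y) = exp(y) - 3*log(y).
Then F(2) - F(1) = (-log(8) + exp(2)) - (exp(1)) = -exp(1) - log(8) + exp(2).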